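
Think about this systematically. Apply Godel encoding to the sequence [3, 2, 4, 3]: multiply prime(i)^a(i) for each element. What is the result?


Encode each element as an exponent of the corresponding prime:
  2^3 = 8
  3^2 = 9
  5^4 = 625
  7^3 = 343
Product = 8 * 9 * 625 * 343 = 15435000

15435000


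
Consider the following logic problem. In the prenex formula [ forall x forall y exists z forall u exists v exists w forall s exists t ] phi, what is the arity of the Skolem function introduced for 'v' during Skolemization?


Quantifier prefix: forall x forall y exists z forall u exists v exists w forall s exists t
'v' is existentially quantified at position 5.
Universal variables preceding it: x, y, u
Skolem function arity = 3

3


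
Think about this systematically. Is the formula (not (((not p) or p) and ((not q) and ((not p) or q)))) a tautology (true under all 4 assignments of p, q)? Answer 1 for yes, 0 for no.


Check all 4 assignments:
p=0, q=0: 0
p=0, q=1: 1
p=1, q=0: 1
p=1, q=1: 1
Satisfying count = 3/4.
Tautology iff count = 4: no.

0


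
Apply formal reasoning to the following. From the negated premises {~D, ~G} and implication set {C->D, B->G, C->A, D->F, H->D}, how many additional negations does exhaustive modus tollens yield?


Initial negated facts: {~D, ~G}
Apply modus tollens to closure:
  ~D and C->D  =>  ~C
  ~G and B->G  =>  ~B
  ~D and H->D  =>  ~H
Final negated: {~B, ~C, ~D, ~G, ~H}
New negations: {~B, ~C, ~H}
Count = 3

3


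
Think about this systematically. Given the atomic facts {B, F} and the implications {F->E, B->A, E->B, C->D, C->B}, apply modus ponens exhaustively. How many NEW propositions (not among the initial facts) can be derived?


Initial facts: {B, F}
Apply modus ponens to closure:
  F and F->E  =>  E
  B and B->A  =>  A
Final known: {A, B, E, F}
New propositions: {A, E}
Count = 2

2


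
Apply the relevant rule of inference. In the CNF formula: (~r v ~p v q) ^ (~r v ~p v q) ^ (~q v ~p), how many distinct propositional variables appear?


Identify each variable that appears in the formula.
Variables found: p, q, r
Count = 3

3


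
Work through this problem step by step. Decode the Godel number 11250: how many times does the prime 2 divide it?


Factorize 11250 by dividing by 2 repeatedly.
Division steps: 2 divides 11250 exactly 1 time(s).
Exponent of 2 = 1

1


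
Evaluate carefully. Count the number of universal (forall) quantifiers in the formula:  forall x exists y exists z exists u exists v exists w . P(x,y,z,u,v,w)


Quantifier prefix: forall x exists y exists z exists u exists v exists w
Mark each quantifier type:
  U E E E E E
Universal count = 1, Existential count = 5
Asked for universal (forall) quantifiers: 1

1


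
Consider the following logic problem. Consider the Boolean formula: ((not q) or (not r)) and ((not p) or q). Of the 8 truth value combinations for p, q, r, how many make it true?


Evaluate all 8 assignments for p, q, r:
p=0, q=0, r=0: 1
p=0, q=0, r=1: 1
p=0, q=1, r=0: 1
p=0, q=1, r=1: 0
p=1, q=0, r=0: 0
p=1, q=0, r=1: 0
p=1, q=1, r=0: 1
p=1, q=1, r=1: 0
Satisfying count = 4

4


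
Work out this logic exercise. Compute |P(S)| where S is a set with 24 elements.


The power set of a set with n elements has 2^n elements.
|P(S)| = 2^24 = 16777216

16777216


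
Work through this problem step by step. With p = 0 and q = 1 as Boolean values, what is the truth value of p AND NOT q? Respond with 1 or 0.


p = 0, q = 1
Operation: p AND NOT q
Evaluate: 0 AND NOT 1 = 0

0


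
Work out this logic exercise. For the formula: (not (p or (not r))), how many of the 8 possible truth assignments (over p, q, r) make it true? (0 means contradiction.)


Check all 8 assignments:
p=0, q=0, r=0: 0
p=0, q=0, r=1: 1
p=0, q=1, r=0: 0
p=0, q=1, r=1: 1
p=1, q=0, r=0: 0
p=1, q=0, r=1: 0
p=1, q=1, r=0: 0
p=1, q=1, r=1: 0
Count of True = 2

2


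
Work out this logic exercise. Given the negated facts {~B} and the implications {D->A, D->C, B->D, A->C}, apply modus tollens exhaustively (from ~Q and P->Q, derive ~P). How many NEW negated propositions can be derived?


Initial negated facts: {~B}
Apply modus tollens to closure:
  (no implication fires)
Final negated: {~B}
New negations: {(none)}
Count = 0

0


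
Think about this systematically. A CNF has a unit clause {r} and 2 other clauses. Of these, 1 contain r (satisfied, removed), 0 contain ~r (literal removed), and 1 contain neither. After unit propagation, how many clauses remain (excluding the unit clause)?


Satisfied (removed): 1
Shortened (remain): 0
Unchanged (remain): 1
Remaining = 0 + 1 = 1

1


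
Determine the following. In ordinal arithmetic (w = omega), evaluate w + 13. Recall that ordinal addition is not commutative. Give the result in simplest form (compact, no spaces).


Compute w + 13.
Ordinal + is associative but NOT commutative; for finite n>0, n + w = w but w + n stays w+n.
w + 13 is already in normal form (a successor ordinal beyond w).
Result = w+13

w+13


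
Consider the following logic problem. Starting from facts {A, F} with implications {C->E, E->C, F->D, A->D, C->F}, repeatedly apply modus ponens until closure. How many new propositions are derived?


Initial facts: {A, F}
Apply modus ponens to closure:
  F and F->D  =>  D
Final known: {A, D, F}
New propositions: {D}
Count = 1

1


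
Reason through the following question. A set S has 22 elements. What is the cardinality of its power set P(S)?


The power set of a set with n elements has 2^n elements.
|P(S)| = 2^22 = 4194304

4194304


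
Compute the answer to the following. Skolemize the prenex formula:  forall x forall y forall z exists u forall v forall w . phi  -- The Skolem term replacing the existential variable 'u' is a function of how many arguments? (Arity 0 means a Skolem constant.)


Quantifier prefix: forall x forall y forall z exists u forall v forall w
'u' is existentially quantified at position 4.
Universal variables preceding it: x, y, z
Skolem function arity = 3

3


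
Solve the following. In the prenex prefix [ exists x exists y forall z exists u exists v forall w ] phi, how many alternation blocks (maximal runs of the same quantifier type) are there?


Quantifier-type sequence: E E A E E A  (A=forall, E=exists)
Group into maximal same-type runs:
  Ex2 | Ax1 | Ex2 | Ax1
Number of blocks = 4

4


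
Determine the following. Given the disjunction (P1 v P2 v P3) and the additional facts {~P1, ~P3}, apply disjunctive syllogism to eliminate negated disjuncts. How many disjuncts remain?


Original disjuncts (3): P1, P2, P3
Negated (eliminate): ~P1, ~P3
Remaining disjuncts: P2
Count = 3 - 2 = 1

1


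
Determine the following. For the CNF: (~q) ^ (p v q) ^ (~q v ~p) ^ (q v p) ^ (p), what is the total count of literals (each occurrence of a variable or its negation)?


Counting literals in each clause:
Clause 1: 1 literal(s)
Clause 2: 2 literal(s)
Clause 3: 2 literal(s)
Clause 4: 2 literal(s)
Clause 5: 1 literal(s)
Total = 8

8


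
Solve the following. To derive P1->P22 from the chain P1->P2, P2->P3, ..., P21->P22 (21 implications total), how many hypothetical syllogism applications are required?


With 21 implications in a chain connecting 22 propositions:
P1->P2, P2->P3, ..., P21->P22
Steps needed = (number of implications) - 1 = 21 - 1 = 20

20


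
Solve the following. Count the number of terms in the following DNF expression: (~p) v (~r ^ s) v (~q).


A DNF formula is a disjunction of terms (conjunctions).
Terms are separated by v.
Counting the disjuncts: 3 terms.

3


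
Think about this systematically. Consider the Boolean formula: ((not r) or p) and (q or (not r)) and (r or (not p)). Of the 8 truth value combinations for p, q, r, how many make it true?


Evaluate all 8 assignments for p, q, r:
p=0, q=0, r=0: 1
p=0, q=0, r=1: 0
p=0, q=1, r=0: 1
p=0, q=1, r=1: 0
p=1, q=0, r=0: 0
p=1, q=0, r=1: 0
p=1, q=1, r=0: 0
p=1, q=1, r=1: 1
Satisfying count = 3

3


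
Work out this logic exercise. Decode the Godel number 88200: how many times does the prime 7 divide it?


Factorize 88200 by dividing by 7 repeatedly.
Division steps: 7 divides 88200 exactly 2 time(s).
Exponent of 7 = 2

2


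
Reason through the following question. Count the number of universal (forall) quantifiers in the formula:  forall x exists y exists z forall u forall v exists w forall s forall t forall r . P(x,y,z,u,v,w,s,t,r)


Quantifier prefix: forall x exists y exists z forall u forall v exists w forall s forall t forall r
Mark each quantifier type:
  U E E U U E U U U
Universal count = 6, Existential count = 3
Asked for universal (forall) quantifiers: 6

6


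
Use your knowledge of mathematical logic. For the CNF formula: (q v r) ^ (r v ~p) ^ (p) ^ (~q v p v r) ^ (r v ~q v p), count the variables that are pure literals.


Check each variable for pure literal status:
p: mixed (not pure)
q: mixed (not pure)
r: pure positive
Pure literal count = 1

1


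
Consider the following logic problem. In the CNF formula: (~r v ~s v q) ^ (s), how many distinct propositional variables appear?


Identify each variable that appears in the formula.
Variables found: q, r, s
Count = 3

3


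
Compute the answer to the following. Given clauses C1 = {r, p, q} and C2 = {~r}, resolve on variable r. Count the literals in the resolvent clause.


Remove r from C1 and ~r from C2.
C1 remainder: {p, q}
C2 remainder: {}
Union (resolvent): {p, q}
Resolvent has 2 literal(s).

2


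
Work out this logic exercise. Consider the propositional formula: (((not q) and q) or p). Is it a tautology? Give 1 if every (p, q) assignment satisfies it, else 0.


Check all 4 assignments:
p=0, q=0: 0
p=0, q=1: 0
p=1, q=0: 1
p=1, q=1: 1
Satisfying count = 2/4.
Tautology iff count = 4: no.

0


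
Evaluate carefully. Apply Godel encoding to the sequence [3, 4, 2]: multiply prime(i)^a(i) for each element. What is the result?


Encode each element as an exponent of the corresponding prime:
  2^3 = 8
  3^4 = 81
  5^2 = 25
Product = 8 * 81 * 25 = 16200

16200


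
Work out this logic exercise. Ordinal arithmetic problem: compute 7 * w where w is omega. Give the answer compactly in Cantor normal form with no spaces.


Compute 7 * w.
Ordinal * is associative and left-distributive over +, but NOT commutative; for finite n>1, n*w = w but w*n stays w*n.
For finite n>0, n * w = sup{n*k : k<w} = w. So 7 * w = w.
Result = w

w


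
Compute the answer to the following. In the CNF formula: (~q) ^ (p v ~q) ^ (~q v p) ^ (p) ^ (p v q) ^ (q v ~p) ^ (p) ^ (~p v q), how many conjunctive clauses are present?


A CNF formula is a conjunction of clauses.
Clauses are separated by ^.
Counting the conjuncts: 8 clauses.

8


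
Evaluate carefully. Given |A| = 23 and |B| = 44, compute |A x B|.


The Cartesian product A x B contains all ordered pairs (a, b).
|A x B| = |A| * |B| = 23 * 44 = 1012

1012


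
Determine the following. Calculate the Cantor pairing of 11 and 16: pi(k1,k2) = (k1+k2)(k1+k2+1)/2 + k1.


k1 + k2 = 27
(k1+k2)(k1+k2+1)/2 = 27 * 28 / 2 = 378
pi = 378 + 11 = 389

389


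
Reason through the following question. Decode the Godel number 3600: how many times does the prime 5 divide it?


Factorize 3600 by dividing by 5 repeatedly.
Division steps: 5 divides 3600 exactly 2 time(s).
Exponent of 5 = 2

2


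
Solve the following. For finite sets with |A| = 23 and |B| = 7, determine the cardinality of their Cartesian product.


The Cartesian product A x B contains all ordered pairs (a, b).
|A x B| = |A| * |B| = 23 * 7 = 161

161


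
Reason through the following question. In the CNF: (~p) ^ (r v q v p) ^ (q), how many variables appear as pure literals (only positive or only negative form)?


Check each variable for pure literal status:
p: mixed (not pure)
q: pure positive
r: pure positive
Pure literal count = 2

2


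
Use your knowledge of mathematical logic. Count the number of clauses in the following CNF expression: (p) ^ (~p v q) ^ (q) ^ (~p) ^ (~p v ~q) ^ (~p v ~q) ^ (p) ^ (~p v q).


A CNF formula is a conjunction of clauses.
Clauses are separated by ^.
Counting the conjuncts: 8 clauses.

8


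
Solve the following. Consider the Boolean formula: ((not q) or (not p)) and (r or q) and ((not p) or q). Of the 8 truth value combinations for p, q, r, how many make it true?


Evaluate all 8 assignments for p, q, r:
p=0, q=0, r=0: 0
p=0, q=0, r=1: 1
p=0, q=1, r=0: 1
p=0, q=1, r=1: 1
p=1, q=0, r=0: 0
p=1, q=0, r=1: 0
p=1, q=1, r=0: 0
p=1, q=1, r=1: 0
Satisfying count = 3

3


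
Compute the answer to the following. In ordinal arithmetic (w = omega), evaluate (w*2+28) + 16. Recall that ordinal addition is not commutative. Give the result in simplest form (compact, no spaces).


Compute (w*2+28) + 16.
Ordinal + is associative but NOT commutative; for finite n>0, n + w = w but w + n stays w+n.
By associativity: (w*2+28) + 16 = w*2 + (28+16) = w*2+44.
Result = w*2+44

w*2+44


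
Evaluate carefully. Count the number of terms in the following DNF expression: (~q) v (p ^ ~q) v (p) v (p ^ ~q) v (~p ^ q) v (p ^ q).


A DNF formula is a disjunction of terms (conjunctions).
Terms are separated by v.
Counting the disjuncts: 6 terms.

6


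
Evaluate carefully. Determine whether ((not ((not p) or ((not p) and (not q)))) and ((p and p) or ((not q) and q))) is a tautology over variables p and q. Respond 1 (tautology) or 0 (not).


Check all 4 assignments:
p=0, q=0: 0
p=0, q=1: 0
p=1, q=0: 1
p=1, q=1: 1
Satisfying count = 2/4.
Tautology iff count = 4: no.

0


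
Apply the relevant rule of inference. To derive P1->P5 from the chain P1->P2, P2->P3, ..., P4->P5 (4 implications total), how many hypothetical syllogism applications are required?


With 4 implications in a chain connecting 5 propositions:
P1->P2, P2->P3, ..., P4->P5
Steps needed = (number of implications) - 1 = 4 - 1 = 3

3


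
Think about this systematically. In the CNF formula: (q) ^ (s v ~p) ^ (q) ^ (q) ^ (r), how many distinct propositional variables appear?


Identify each variable that appears in the formula.
Variables found: p, q, r, s
Count = 4

4


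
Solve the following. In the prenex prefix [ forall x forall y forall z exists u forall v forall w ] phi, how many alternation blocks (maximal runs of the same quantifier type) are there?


Quantifier-type sequence: A A A E A A  (A=forall, E=exists)
Group into maximal same-type runs:
  Ax3 | Ex1 | Ax2
Number of blocks = 3

3


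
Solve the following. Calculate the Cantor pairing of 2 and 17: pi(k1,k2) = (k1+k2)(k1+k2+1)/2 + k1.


k1 + k2 = 19
(k1+k2)(k1+k2+1)/2 = 19 * 20 / 2 = 190
pi = 190 + 2 = 192

192


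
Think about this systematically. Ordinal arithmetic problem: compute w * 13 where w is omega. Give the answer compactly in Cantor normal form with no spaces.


Compute w * 13.
Ordinal * is associative and left-distributive over +, but NOT commutative; for finite n>1, n*w = w but w*n stays w*n.
w * 13 means 13 copies of w concatenated: w*13.
Result = w*13

w*13


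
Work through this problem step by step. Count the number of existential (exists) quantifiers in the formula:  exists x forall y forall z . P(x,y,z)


Quantifier prefix: exists x forall y forall z
Mark each quantifier type:
  E U U
Universal count = 2, Existential count = 1
Asked for existential (exists) quantifiers: 1

1


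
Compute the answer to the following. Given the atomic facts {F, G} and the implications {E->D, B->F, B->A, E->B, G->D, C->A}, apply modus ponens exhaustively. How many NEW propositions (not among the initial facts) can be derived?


Initial facts: {F, G}
Apply modus ponens to closure:
  G and G->D  =>  D
Final known: {D, F, G}
New propositions: {D}
Count = 1

1


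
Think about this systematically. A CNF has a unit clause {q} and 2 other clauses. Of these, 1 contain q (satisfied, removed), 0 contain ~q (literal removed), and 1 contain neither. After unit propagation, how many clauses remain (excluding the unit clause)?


Satisfied (removed): 1
Shortened (remain): 0
Unchanged (remain): 1
Remaining = 0 + 1 = 1

1


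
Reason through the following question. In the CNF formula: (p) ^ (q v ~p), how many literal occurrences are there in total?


Counting literals in each clause:
Clause 1: 1 literal(s)
Clause 2: 2 literal(s)
Total = 3

3


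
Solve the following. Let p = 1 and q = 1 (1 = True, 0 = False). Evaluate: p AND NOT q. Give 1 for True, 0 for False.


p = 1, q = 1
Operation: p AND NOT q
Evaluate: 1 AND NOT 1 = 0

0


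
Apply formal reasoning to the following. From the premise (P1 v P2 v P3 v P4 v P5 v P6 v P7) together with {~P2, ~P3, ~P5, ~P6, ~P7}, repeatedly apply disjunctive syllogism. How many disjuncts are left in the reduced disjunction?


Original disjuncts (7): P1, P2, P3, P4, P5, P6, P7
Negated (eliminate): ~P2, ~P3, ~P5, ~P6, ~P7
Remaining disjuncts: P1, P4
Count = 7 - 5 = 2

2


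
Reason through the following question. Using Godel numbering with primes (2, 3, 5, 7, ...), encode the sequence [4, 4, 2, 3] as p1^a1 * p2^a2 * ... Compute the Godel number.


Encode each element as an exponent of the corresponding prime:
  2^4 = 16
  3^4 = 81
  5^2 = 25
  7^3 = 343
Product = 16 * 81 * 25 * 343 = 11113200

11113200


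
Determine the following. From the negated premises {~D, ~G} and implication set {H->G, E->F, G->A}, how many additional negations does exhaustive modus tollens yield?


Initial negated facts: {~D, ~G}
Apply modus tollens to closure:
  ~G and H->G  =>  ~H
Final negated: {~D, ~G, ~H}
New negations: {~H}
Count = 1

1


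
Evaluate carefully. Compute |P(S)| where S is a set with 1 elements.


The power set of a set with n elements has 2^n elements.
|P(S)| = 2^1 = 2

2


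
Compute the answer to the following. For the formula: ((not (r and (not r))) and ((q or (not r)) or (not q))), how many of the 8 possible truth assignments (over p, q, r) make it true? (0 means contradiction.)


Check all 8 assignments:
p=0, q=0, r=0: 1
p=0, q=0, r=1: 1
p=0, q=1, r=0: 1
p=0, q=1, r=1: 1
p=1, q=0, r=0: 1
p=1, q=0, r=1: 1
p=1, q=1, r=0: 1
p=1, q=1, r=1: 1
Count of True = 8

8


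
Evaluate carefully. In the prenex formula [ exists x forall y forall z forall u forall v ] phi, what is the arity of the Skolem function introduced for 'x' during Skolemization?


Quantifier prefix: exists x forall y forall z forall u forall v
'x' is existentially quantified at position 1.
No universal quantifiers precede it.
Skolem function arity = 0 (a Skolem constant)

0


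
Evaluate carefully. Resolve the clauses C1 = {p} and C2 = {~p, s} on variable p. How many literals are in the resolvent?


Remove p from C1 and ~p from C2.
C1 remainder: {}
C2 remainder: {s}
Union (resolvent): {s}
Resolvent has 1 literal(s).

1


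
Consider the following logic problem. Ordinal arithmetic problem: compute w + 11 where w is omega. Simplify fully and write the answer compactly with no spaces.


Compute w + 11.
Ordinal + is associative but NOT commutative; for finite n>0, n + w = w but w + n stays w+n.
w + 11 is already in normal form (a successor ordinal beyond w).
Result = w+11

w+11


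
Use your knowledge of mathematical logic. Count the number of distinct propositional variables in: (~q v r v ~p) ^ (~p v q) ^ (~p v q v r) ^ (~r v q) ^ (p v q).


Identify each variable that appears in the formula.
Variables found: p, q, r
Count = 3

3


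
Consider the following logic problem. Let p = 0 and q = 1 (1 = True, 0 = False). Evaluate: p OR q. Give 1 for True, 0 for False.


p = 0, q = 1
Operation: p OR q
Evaluate: 0 OR 1 = 1

1


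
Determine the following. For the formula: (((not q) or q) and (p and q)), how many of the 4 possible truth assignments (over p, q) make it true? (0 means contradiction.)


Check all 4 assignments:
p=0, q=0: 0
p=0, q=1: 0
p=1, q=0: 0
p=1, q=1: 1
Count of True = 1

1


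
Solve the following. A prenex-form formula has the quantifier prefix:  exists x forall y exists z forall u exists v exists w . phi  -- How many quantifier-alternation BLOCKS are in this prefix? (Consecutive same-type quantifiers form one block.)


Quantifier-type sequence: E A E A E E  (A=forall, E=exists)
Group into maximal same-type runs:
  Ex1 | Ax1 | Ex1 | Ax1 | Ex2
Number of blocks = 5

5


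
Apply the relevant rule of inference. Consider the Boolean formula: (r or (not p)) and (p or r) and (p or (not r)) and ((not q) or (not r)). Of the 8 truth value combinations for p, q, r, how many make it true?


Evaluate all 8 assignments for p, q, r:
p=0, q=0, r=0: 0
p=0, q=0, r=1: 0
p=0, q=1, r=0: 0
p=0, q=1, r=1: 0
p=1, q=0, r=0: 0
p=1, q=0, r=1: 1
p=1, q=1, r=0: 0
p=1, q=1, r=1: 0
Satisfying count = 1

1


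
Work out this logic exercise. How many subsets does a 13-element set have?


The power set of a set with n elements has 2^n elements.
|P(S)| = 2^13 = 8192

8192


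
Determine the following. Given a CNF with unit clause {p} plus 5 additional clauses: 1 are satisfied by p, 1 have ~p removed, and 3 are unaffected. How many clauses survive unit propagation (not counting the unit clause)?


Satisfied (removed): 1
Shortened (remain): 1
Unchanged (remain): 3
Remaining = 1 + 3 = 4

4


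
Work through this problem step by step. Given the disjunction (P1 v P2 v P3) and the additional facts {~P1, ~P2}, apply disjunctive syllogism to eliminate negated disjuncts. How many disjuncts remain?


Original disjuncts (3): P1, P2, P3
Negated (eliminate): ~P1, ~P2
Remaining disjuncts: P3
Count = 3 - 2 = 1

1


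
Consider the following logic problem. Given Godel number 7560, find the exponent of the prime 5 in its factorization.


Factorize 7560 by dividing by 5 repeatedly.
Division steps: 5 divides 7560 exactly 1 time(s).
Exponent of 5 = 1

1


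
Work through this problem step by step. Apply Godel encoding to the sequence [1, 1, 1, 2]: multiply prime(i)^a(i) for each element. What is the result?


Encode each element as an exponent of the corresponding prime:
  2^1 = 2
  3^1 = 3
  5^1 = 5
  7^2 = 49
Product = 2 * 3 * 5 * 49 = 1470

1470


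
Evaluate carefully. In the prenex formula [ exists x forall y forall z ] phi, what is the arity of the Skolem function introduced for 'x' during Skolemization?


Quantifier prefix: exists x forall y forall z
'x' is existentially quantified at position 1.
No universal quantifiers precede it.
Skolem function arity = 0 (a Skolem constant)

0


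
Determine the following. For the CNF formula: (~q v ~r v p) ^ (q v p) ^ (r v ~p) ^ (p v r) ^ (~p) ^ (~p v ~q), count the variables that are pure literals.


Check each variable for pure literal status:
p: mixed (not pure)
q: mixed (not pure)
r: mixed (not pure)
Pure literal count = 0

0


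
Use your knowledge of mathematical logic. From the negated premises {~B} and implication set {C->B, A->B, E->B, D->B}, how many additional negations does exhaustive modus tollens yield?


Initial negated facts: {~B}
Apply modus tollens to closure:
  ~B and C->B  =>  ~C
  ~B and A->B  =>  ~A
  ~B and E->B  =>  ~E
  ~B and D->B  =>  ~D
Final negated: {~A, ~B, ~C, ~D, ~E}
New negations: {~A, ~C, ~D, ~E}
Count = 4

4


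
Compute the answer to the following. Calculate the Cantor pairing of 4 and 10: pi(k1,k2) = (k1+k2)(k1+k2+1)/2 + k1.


k1 + k2 = 14
(k1+k2)(k1+k2+1)/2 = 14 * 15 / 2 = 105
pi = 105 + 4 = 109

109


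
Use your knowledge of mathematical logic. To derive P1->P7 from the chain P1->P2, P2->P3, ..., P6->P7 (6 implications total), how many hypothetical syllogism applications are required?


With 6 implications in a chain connecting 7 propositions:
P1->P2, P2->P3, ..., P6->P7
Steps needed = (number of implications) - 1 = 6 - 1 = 5

5


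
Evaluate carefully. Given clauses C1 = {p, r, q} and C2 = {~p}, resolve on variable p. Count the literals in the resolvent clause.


Remove p from C1 and ~p from C2.
C1 remainder: {r, q}
C2 remainder: {}
Union (resolvent): {q, r}
Resolvent has 2 literal(s).

2


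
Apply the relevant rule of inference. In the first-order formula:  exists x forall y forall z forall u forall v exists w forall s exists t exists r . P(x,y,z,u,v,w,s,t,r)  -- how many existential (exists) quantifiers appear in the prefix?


Quantifier prefix: exists x forall y forall z forall u forall v exists w forall s exists t exists r
Mark each quantifier type:
  E U U U U E U E E
Universal count = 5, Existential count = 4
Asked for existential (exists) quantifiers: 4

4


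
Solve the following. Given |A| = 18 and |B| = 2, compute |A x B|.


The Cartesian product A x B contains all ordered pairs (a, b).
|A x B| = |A| * |B| = 18 * 2 = 36

36


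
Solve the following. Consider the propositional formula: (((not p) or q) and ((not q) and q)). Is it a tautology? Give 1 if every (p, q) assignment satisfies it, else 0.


Check all 4 assignments:
p=0, q=0: 0
p=0, q=1: 0
p=1, q=0: 0
p=1, q=1: 0
Satisfying count = 0/4.
Tautology iff count = 4: no.

0


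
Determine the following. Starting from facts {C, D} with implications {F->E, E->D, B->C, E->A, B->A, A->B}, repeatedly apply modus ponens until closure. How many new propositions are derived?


Initial facts: {C, D}
Apply modus ponens to closure:
  (no implication fires)
Final known: {C, D}
New propositions: {(none)}
Count = 0

0


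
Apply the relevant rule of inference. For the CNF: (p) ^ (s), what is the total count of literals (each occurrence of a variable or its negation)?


Counting literals in each clause:
Clause 1: 1 literal(s)
Clause 2: 1 literal(s)
Total = 2

2


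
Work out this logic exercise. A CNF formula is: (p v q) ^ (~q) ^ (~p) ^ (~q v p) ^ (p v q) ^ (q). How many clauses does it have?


A CNF formula is a conjunction of clauses.
Clauses are separated by ^.
Counting the conjuncts: 6 clauses.

6


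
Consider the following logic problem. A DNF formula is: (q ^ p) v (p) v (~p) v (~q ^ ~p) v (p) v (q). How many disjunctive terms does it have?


A DNF formula is a disjunction of terms (conjunctions).
Terms are separated by v.
Counting the disjuncts: 6 terms.

6


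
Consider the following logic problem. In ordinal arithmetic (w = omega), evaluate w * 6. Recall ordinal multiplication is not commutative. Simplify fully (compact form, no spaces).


Compute w * 6.
Ordinal * is associative and left-distributive over +, but NOT commutative; for finite n>1, n*w = w but w*n stays w*n.
w * 6 means 6 copies of w concatenated: w*6.
Result = w*6

w*6


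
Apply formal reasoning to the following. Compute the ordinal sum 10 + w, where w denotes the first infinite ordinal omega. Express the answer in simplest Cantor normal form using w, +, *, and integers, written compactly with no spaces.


Compute 10 + w.
Ordinal + is associative but NOT commutative; for finite n>0, n + w = w but w + n stays w+n.
Any finite left addend is absorbed by w on the right: 10 + w = w.
Result = w

w


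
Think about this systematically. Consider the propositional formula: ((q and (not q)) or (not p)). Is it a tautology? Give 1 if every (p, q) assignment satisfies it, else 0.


Check all 4 assignments:
p=0, q=0: 1
p=0, q=1: 1
p=1, q=0: 0
p=1, q=1: 0
Satisfying count = 2/4.
Tautology iff count = 4: no.

0


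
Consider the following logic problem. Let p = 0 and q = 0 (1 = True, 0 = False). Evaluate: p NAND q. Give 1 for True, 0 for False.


p = 0, q = 0
Operation: p NAND q
Evaluate: 0 NAND 0 = 1

1


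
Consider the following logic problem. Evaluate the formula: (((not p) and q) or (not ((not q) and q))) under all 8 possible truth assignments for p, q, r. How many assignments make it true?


Check all 8 assignments:
p=0, q=0, r=0: 1
p=0, q=0, r=1: 1
p=0, q=1, r=0: 1
p=0, q=1, r=1: 1
p=1, q=0, r=0: 1
p=1, q=0, r=1: 1
p=1, q=1, r=0: 1
p=1, q=1, r=1: 1
Count of True = 8

8


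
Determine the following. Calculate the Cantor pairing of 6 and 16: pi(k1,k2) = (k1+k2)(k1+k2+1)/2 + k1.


k1 + k2 = 22
(k1+k2)(k1+k2+1)/2 = 22 * 23 / 2 = 253
pi = 253 + 6 = 259

259


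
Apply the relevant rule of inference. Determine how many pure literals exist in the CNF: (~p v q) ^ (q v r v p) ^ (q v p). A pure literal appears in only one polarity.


Check each variable for pure literal status:
p: mixed (not pure)
q: pure positive
r: pure positive
Pure literal count = 2

2


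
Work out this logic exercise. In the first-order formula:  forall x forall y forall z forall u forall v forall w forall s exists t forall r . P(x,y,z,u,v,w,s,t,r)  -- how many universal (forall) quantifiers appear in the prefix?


Quantifier prefix: forall x forall y forall z forall u forall v forall w forall s exists t forall r
Mark each quantifier type:
  U U U U U U U E U
Universal count = 8, Existential count = 1
Asked for universal (forall) quantifiers: 8

8


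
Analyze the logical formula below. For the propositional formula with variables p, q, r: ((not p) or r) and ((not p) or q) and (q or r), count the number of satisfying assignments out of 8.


Evaluate all 8 assignments for p, q, r:
p=0, q=0, r=0: 0
p=0, q=0, r=1: 1
p=0, q=1, r=0: 1
p=0, q=1, r=1: 1
p=1, q=0, r=0: 0
p=1, q=0, r=1: 0
p=1, q=1, r=0: 0
p=1, q=1, r=1: 1
Satisfying count = 4

4


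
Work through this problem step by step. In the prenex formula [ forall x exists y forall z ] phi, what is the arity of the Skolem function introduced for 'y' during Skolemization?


Quantifier prefix: forall x exists y forall z
'y' is existentially quantified at position 2.
Universal variables preceding it: x
Skolem function arity = 1

1


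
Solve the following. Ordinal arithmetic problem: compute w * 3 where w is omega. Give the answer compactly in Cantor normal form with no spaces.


Compute w * 3.
Ordinal * is associative and left-distributive over +, but NOT commutative; for finite n>1, n*w = w but w*n stays w*n.
w * 3 means 3 copies of w concatenated: w*3.
Result = w*3

w*3


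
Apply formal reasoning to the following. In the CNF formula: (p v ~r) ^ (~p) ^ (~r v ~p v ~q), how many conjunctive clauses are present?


A CNF formula is a conjunction of clauses.
Clauses are separated by ^.
Counting the conjuncts: 3 clauses.

3


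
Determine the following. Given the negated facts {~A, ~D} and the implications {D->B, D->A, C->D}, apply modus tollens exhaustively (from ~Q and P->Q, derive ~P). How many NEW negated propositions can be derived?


Initial negated facts: {~A, ~D}
Apply modus tollens to closure:
  ~D and C->D  =>  ~C
Final negated: {~A, ~C, ~D}
New negations: {~C}
Count = 1

1


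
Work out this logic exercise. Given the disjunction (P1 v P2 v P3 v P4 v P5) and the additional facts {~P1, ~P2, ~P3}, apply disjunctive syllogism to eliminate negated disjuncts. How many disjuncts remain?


Original disjuncts (5): P1, P2, P3, P4, P5
Negated (eliminate): ~P1, ~P2, ~P3
Remaining disjuncts: P4, P5
Count = 5 - 3 = 2

2


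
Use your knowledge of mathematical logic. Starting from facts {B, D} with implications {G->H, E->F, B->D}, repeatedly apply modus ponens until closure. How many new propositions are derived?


Initial facts: {B, D}
Apply modus ponens to closure:
  (no implication fires)
Final known: {B, D}
New propositions: {(none)}
Count = 0

0


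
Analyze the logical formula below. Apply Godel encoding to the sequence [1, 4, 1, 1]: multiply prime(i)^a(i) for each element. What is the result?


Encode each element as an exponent of the corresponding prime:
  2^1 = 2
  3^4 = 81
  5^1 = 5
  7^1 = 7
Product = 2 * 81 * 5 * 7 = 5670

5670


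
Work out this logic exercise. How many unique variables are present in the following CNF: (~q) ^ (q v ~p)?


Identify each variable that appears in the formula.
Variables found: p, q
Count = 2

2


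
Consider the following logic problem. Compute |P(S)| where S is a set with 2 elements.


The power set of a set with n elements has 2^n elements.
|P(S)| = 2^2 = 4

4


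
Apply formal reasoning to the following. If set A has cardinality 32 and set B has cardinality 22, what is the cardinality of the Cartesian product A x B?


The Cartesian product A x B contains all ordered pairs (a, b).
|A x B| = |A| * |B| = 32 * 22 = 704

704


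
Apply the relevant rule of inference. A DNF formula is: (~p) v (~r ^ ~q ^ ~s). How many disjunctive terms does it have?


A DNF formula is a disjunction of terms (conjunctions).
Terms are separated by v.
Counting the disjuncts: 2 terms.

2


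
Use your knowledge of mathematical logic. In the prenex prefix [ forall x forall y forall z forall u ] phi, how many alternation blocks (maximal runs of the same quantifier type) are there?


Quantifier-type sequence: A A A A  (A=forall, E=exists)
Group into maximal same-type runs:
  Ax4
Number of blocks = 1

1


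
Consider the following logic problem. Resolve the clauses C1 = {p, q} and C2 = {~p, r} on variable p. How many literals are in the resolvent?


Remove p from C1 and ~p from C2.
C1 remainder: {q}
C2 remainder: {r}
Union (resolvent): {q, r}
Resolvent has 2 literal(s).

2


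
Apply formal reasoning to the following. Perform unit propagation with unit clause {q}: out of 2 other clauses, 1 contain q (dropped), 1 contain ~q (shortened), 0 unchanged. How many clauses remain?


Satisfied (removed): 1
Shortened (remain): 1
Unchanged (remain): 0
Remaining = 1 + 0 = 1

1


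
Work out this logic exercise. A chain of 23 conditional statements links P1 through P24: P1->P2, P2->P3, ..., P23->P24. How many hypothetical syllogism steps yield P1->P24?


With 23 implications in a chain connecting 24 propositions:
P1->P2, P2->P3, ..., P23->P24
Steps needed = (number of implications) - 1 = 23 - 1 = 22

22


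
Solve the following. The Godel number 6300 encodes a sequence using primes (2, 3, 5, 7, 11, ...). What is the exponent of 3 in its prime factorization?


Factorize 6300 by dividing by 3 repeatedly.
Division steps: 3 divides 6300 exactly 2 time(s).
Exponent of 3 = 2

2


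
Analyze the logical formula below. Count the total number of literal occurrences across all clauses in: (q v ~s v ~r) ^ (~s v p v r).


Counting literals in each clause:
Clause 1: 3 literal(s)
Clause 2: 3 literal(s)
Total = 6

6


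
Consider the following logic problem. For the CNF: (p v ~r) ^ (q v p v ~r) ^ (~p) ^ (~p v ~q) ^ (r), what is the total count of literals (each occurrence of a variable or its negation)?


Counting literals in each clause:
Clause 1: 2 literal(s)
Clause 2: 3 literal(s)
Clause 3: 1 literal(s)
Clause 4: 2 literal(s)
Clause 5: 1 literal(s)
Total = 9

9


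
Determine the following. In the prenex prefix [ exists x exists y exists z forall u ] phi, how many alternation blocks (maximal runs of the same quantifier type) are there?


Quantifier-type sequence: E E E A  (A=forall, E=exists)
Group into maximal same-type runs:
  Ex3 | Ax1
Number of blocks = 2

2


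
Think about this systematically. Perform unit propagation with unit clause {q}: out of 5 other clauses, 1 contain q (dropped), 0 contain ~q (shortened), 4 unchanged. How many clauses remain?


Satisfied (removed): 1
Shortened (remain): 0
Unchanged (remain): 4
Remaining = 0 + 4 = 4

4


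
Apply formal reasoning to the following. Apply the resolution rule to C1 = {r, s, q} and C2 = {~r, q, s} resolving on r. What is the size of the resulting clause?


Remove r from C1 and ~r from C2.
C1 remainder: {s, q}
C2 remainder: {q, s}
Union (resolvent): {q, s}
Resolvent has 2 literal(s).

2


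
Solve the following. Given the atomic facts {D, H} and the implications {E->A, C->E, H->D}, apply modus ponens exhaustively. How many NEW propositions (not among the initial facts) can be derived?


Initial facts: {D, H}
Apply modus ponens to closure:
  (no implication fires)
Final known: {D, H}
New propositions: {(none)}
Count = 0

0


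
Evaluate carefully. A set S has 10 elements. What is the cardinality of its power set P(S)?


The power set of a set with n elements has 2^n elements.
|P(S)| = 2^10 = 1024

1024


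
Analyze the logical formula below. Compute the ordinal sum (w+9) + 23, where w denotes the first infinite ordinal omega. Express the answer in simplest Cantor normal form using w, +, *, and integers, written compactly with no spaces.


Compute (w+9) + 23.
Ordinal + is associative but NOT commutative; for finite n>0, n + w = w but w + n stays w+n.
By associativity: (w+9) + 23 = w + (9+23) = w+32.
Result = w+32

w+32


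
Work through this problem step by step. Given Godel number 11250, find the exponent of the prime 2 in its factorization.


Factorize 11250 by dividing by 2 repeatedly.
Division steps: 2 divides 11250 exactly 1 time(s).
Exponent of 2 = 1

1


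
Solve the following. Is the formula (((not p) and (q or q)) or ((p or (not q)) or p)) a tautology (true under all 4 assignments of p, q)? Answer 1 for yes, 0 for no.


Check all 4 assignments:
p=0, q=0: 1
p=0, q=1: 1
p=1, q=0: 1
p=1, q=1: 1
Satisfying count = 4/4.
Tautology iff count = 4: yes.

1


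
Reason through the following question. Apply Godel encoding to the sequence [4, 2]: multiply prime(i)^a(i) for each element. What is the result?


Encode each element as an exponent of the corresponding prime:
  2^4 = 16
  3^2 = 9
Product = 16 * 9 = 144

144


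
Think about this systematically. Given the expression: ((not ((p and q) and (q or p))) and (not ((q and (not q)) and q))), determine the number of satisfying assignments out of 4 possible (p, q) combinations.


Check all 4 assignments:
p=0, q=0: 1
p=0, q=1: 1
p=1, q=0: 1
p=1, q=1: 0
Count of True = 3

3


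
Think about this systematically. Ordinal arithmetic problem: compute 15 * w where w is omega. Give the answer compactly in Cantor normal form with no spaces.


Compute 15 * w.
Ordinal * is associative and left-distributive over +, but NOT commutative; for finite n>1, n*w = w but w*n stays w*n.
For finite n>0, n * w = sup{n*k : k<w} = w. So 15 * w = w.
Result = w

w


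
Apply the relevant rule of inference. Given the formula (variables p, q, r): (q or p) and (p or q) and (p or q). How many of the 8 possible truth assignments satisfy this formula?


Evaluate all 8 assignments for p, q, r:
p=0, q=0, r=0: 0
p=0, q=0, r=1: 0
p=0, q=1, r=0: 1
p=0, q=1, r=1: 1
p=1, q=0, r=0: 1
p=1, q=0, r=1: 1
p=1, q=1, r=0: 1
p=1, q=1, r=1: 1
Satisfying count = 6

6


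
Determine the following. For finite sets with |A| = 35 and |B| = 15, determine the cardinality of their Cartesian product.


The Cartesian product A x B contains all ordered pairs (a, b).
|A x B| = |A| * |B| = 35 * 15 = 525

525


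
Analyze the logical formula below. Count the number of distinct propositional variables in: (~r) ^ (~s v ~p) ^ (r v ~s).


Identify each variable that appears in the formula.
Variables found: p, r, s
Count = 3

3


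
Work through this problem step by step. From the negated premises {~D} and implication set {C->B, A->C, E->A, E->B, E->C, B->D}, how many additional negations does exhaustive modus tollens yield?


Initial negated facts: {~D}
Apply modus tollens to closure:
  ~D and B->D  =>  ~B
  ~B and C->B  =>  ~C
  ~C and A->C  =>  ~A
  ~A and E->A  =>  ~E
Final negated: {~A, ~B, ~C, ~D, ~E}
New negations: {~A, ~B, ~C, ~E}
Count = 4

4


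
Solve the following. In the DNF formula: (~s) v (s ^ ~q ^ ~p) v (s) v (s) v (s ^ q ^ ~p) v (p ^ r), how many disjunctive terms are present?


A DNF formula is a disjunction of terms (conjunctions).
Terms are separated by v.
Counting the disjuncts: 6 terms.

6


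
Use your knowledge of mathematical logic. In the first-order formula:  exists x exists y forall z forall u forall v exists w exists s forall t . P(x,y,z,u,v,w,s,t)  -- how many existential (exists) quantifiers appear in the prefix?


Quantifier prefix: exists x exists y forall z forall u forall v exists w exists s forall t
Mark each quantifier type:
  E E U U U E E U
Universal count = 4, Existential count = 4
Asked for existential (exists) quantifiers: 4

4
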